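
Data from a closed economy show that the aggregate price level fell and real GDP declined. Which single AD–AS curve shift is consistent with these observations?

AD shifted left

P fell and Y fell. An AD shift moves P and Y in the same direction; an SRAS shift moves them in opposite directions.
Here P and Y moved in the same direction, so the AD curve shifted.
Since Y fell, AD shifted left.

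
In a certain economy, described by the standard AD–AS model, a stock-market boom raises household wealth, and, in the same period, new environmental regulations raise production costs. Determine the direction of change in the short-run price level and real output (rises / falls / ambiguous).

Price level: rises; output: ambiguous

The first event is a positive demand shock: AD shifts right, which by itself pushes P up and Y up.
The second is an adverse supply shock: SRAS shifts left, which by itself pushes P up and Y down.
Both shocks push P up, so P rises. The two shocks push Y in opposite directions, so the effect on Y is ambiguous.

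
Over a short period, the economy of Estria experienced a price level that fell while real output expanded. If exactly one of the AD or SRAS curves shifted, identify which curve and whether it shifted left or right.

SRAS shifted right

P fell and Y rose. An AD shift moves P and Y in the same direction; an SRAS shift moves them in opposite directions.
Here P and Y moved in opposite directions, so the SRAS curve shifted.
Since Y rose, SRAS shifted right.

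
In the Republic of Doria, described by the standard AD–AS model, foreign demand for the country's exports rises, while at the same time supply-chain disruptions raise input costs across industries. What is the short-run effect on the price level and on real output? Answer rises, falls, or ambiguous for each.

Price level: rises; output: ambiguous

The first event is a positive demand shock: AD shifts right, which by itself pushes P up and Y up.
The second is an adverse supply shock: SRAS shifts left, which by itself pushes P up and Y down.
Both shocks push P up, so P rises. The two shocks push Y in opposite directions, so the effect on Y is ambiguous.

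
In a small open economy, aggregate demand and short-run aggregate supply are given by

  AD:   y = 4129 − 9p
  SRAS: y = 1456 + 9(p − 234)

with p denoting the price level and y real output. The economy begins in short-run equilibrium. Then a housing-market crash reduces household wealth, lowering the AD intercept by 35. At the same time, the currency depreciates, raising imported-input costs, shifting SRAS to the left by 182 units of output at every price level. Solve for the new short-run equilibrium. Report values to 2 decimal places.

p = 273.67, y = 1631.00

After both shocks: AD is y = 4094 − 9p and SRAS is y = 9p − 832.
Setting them equal: 4926 = 18p, so p = 273.67.
Substituting into AD, y = 1631.00.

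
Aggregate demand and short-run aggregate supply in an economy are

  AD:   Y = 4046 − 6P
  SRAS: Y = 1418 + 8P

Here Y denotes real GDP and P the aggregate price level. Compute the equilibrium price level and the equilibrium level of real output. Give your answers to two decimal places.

P = 187.71, Y = 2919.71

Set AD = SRAS: 4046 − 6P = 1418 + 8P, so 2628 = 14P and P = 187.71.
Substituting into AD, Y = 4046 − 6P = 2919.71.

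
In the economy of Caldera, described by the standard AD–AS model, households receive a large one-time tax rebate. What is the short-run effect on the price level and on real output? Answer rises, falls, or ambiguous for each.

Price level: rises; output: rises

This is a positive demand shock: AD shifts right.
Moving along the upward-sloping SRAS curve, P rises and Y rises.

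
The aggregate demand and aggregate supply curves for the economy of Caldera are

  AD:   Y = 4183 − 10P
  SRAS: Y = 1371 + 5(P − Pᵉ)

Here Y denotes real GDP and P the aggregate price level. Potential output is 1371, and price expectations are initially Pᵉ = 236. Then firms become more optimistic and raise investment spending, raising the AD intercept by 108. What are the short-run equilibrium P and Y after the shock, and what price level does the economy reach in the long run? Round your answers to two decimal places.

AD shifts right: new AD is Y = 4291 − 10P. With Pᵉ = 236, SRAS is Y = 191 + 5P.
Short run: 4291 − 10P = 191 + 5P gives 4100 = 15P, so P = 273.33 and Y = 4291 − 10P = 1557.67.
Y = 1557.67 is above potential 1371; expectations adjust and SRAS shifts left until Y = 1371.
Long run: on the new AD curve, 1371 = 4291 − 10P gives P = 292.00.

Short run: P = 273.33, Y = 1557.67. Long run: P = 292.00.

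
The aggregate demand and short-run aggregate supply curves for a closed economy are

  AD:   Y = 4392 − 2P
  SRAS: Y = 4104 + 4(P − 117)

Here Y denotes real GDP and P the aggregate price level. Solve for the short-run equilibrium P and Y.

Write SRAS as Y = 4104 + 4P − 468 = 3636 + 4P.
Set AD = SRAS: 4392 − 2P = 3636 + 4P, so 756 = 6P and P = 126.
Then Y = 4392 − 2·126 = 4140.

P = 126, Y = 4140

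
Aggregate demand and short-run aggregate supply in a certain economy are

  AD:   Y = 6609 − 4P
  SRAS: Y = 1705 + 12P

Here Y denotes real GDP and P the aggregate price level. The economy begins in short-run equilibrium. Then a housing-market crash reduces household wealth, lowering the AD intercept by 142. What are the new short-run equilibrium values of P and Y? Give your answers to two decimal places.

P = 297.63, Y = 5276.50

This is a negative demand shock: AD shifts left.
New AD: Y = 6467 − 4P.
Set AD = SRAS: 6467 − 4P = 1705 + 12P, so 4762 = 16P and P = 297.63.
Substituting into AD, Y = 5276.50.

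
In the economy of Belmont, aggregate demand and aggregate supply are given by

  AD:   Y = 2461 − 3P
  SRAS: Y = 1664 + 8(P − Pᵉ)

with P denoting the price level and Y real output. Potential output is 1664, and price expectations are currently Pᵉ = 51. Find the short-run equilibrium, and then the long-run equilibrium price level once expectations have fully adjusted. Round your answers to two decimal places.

Short run: with Pᵉ = 51, SRAS is Y = 1256 + 8P. Setting AD = SRAS gives 1205 = 11P, so P = 109.55 and Y = 2461 − 3P = 2132.36.
Output 2132.36 is above potential 1664, so over time expected prices rise and SRAS shifts left until Y returns to 1664.
Long run: Y = 1664 on the AD curve gives 1664 = 2461 − 3P, so P = 265.67.

Short run: P = 109.55, Y = 2132.36. Long run: P = 265.67.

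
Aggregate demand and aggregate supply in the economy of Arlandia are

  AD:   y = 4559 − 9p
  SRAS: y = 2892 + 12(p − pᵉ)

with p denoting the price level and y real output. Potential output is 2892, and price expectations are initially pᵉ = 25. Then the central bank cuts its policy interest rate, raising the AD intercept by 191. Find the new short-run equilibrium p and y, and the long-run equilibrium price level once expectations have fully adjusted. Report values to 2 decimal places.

AD shifts right: new AD is y = 4750 − 9p. With pᵉ = 25, SRAS is y = 2592 + 12p.
Short run: 4750 − 9p = 2592 + 12p gives 2158 = 21p, so p = 102.76 and y = 4750 − 9p = 3825.14.
y = 3825.14 is above potential 2892; expectations adjust and SRAS shifts left until y = 2892.
Long run: on the new AD curve, 2892 = 4750 − 9p gives p = 206.44.

Short run: p = 102.76, y = 3825.14. Long run: p = 206.44.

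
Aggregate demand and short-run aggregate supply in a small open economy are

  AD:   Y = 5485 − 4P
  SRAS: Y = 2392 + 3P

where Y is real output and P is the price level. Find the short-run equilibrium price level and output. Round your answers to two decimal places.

Set AD = SRAS: 5485 − 4P = 2392 + 3P, so 3093 = 7P and P = 441.86.
Substituting into AD, Y = 5485 − 4P = 3717.57.

P = 441.86, Y = 3717.57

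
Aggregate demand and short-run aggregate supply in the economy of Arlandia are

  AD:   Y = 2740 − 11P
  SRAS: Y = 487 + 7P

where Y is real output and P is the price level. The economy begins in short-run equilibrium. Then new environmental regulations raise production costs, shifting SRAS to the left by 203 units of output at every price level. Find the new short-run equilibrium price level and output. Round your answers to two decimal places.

P = 136.44, Y = 1239.11

This is a negative supply shock: SRAS shifts left.
New SRAS: Y = 284 + 7P.
Set AD = SRAS: 2740 − 11P = 284 + 7P, so 2456 = 18P and P = 136.44.
Substituting into AD, Y = 1239.11.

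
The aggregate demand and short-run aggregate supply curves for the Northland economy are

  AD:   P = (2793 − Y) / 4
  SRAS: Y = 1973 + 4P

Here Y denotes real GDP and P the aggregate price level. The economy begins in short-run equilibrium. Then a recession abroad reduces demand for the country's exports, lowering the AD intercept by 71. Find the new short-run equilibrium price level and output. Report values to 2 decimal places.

P = 93.63, Y = 2347.50

This is a negative demand shock: AD shifts left.
New AD: Y = 2722 − 4P.
Set AD = SRAS: 2722 − 4P = 1973 + 4P, so 749 = 8P and P = 93.63.
Substituting into AD, Y = 2347.50.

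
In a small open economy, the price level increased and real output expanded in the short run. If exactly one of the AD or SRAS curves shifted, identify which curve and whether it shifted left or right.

P rose and Y rose. An AD shift moves P and Y in the same direction; an SRAS shift moves them in opposite directions.
Here P and Y moved in the same direction, so the AD curve shifted.
Since Y rose, AD shifted right.

AD shifted right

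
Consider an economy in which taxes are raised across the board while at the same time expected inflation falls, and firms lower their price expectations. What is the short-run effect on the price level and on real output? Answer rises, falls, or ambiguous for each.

The first event is a negative demand shock: AD shifts left, which by itself pushes P down and Y down.
The second is a favourable supply shock: SRAS shifts right, which by itself pushes P down and Y up.
Both shocks push P down, so P falls. The two shocks push Y in opposite directions, so the effect on Y is ambiguous.

Price level: falls; output: ambiguous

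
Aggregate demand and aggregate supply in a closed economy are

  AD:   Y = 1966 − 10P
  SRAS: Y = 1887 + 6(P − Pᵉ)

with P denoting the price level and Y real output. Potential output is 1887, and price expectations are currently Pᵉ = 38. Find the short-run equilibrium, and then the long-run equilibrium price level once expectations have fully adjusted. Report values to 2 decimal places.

Short run: with Pᵉ = 38, SRAS is Y = 1659 + 6P. Setting AD = SRAS gives 307 = 16P, so P = 19.19 and Y = 1966 − 10P = 1774.13.
Output 1774.13 is below potential 1887, so over time expected prices fall and SRAS shifts right until Y returns to 1887.
Long run: Y = 1887 on the AD curve gives 1887 = 1966 − 10P, so P = 7.90.

Short run: P = 19.19, Y = 1774.13. Long run: P = 7.90.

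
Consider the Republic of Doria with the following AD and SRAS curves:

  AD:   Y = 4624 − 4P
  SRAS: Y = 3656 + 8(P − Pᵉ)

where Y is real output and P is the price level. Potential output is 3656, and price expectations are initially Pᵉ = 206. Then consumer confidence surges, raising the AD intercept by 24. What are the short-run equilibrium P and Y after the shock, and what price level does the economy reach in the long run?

AD shifts right: new AD is Y = 4648 − 4P. With Pᵉ = 206, SRAS is Y = 2008 + 8P.
Short run: 4648 − 4P = 2008 + 8P gives 2640 = 12P, so P = 220 and Y = 4648 − 4·220 = 3768.
Y = 3768 is above potential 3656; expectations adjust and SRAS shifts left until Y = 3656.
Long run: on the new AD curve, 3656 = 4648 − 4P gives P = 248.

Short run: P = 220, Y = 3768. Long run: P = 248.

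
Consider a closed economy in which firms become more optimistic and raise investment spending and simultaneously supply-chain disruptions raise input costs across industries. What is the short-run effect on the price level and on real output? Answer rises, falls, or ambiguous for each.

Price level: rises; output: ambiguous

The first event is a positive demand shock: AD shifts right, which by itself pushes P up and Y up.
The second is an adverse supply shock: SRAS shifts left, which by itself pushes P up and Y down.
Both shocks push P up, so P rises. The two shocks push Y in opposite directions, so the effect on Y is ambiguous.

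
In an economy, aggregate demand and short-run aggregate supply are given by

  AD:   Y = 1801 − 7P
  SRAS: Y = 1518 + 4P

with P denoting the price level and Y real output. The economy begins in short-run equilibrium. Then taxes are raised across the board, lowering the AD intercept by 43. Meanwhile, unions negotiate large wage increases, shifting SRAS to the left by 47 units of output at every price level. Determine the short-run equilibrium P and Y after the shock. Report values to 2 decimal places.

P = 26.09, Y = 1575.36

After both shocks: AD is Y = 1758 − 7P and SRAS is Y = 1471 + 4P.
Setting them equal: 287 = 11P, so P = 26.09.
Substituting into AD, Y = 1575.36.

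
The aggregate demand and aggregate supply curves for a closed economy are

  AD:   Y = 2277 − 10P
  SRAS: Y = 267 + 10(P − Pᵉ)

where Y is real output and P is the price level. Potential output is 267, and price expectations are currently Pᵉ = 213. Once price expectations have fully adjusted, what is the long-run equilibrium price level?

Long-run P = 201

Short run: with Pᵉ = 213, SRAS is Y = 10P − 1863. Setting AD = SRAS gives 4140 = 20P, so P = 207 and Y = 2277 − 10·207 = 207.
Output 207 is below potential 267, so over time expected prices fall and SRAS shifts right until Y returns to 267.
Long run: Y = 267 on the AD curve gives 267 = 2277 − 10P, so P = 201.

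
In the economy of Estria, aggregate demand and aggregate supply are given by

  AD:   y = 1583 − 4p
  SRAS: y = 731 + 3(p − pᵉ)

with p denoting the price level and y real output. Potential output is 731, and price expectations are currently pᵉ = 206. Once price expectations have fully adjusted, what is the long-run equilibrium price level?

Long-run p = 213

Short run: with pᵉ = 206, SRAS is y = 113 + 3p. Setting AD = SRAS gives 1470 = 7p, so p = 210 and y = 1583 − 4·210 = 743.
Output 743 is above potential 731, so over time expected prices rise and SRAS shifts left until y returns to 731.
Long run: y = 731 on the AD curve gives 731 = 1583 − 4p, so p = 213.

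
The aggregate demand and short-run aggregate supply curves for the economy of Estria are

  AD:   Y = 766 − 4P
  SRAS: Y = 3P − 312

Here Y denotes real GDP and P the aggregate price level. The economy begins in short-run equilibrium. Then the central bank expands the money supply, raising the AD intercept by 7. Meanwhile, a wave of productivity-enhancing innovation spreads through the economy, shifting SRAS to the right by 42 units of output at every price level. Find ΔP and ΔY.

After both shocks: AD is Y = 773 − 4P and SRAS is Y = 3P − 270.
Setting them equal: 1043 = 7P, so P = 149.
Y = 773 − 4·149 = 177.
Initially P = 154, Y = 150, so ΔP = -5 and ΔY = +27.

ΔP = -5, ΔY = +27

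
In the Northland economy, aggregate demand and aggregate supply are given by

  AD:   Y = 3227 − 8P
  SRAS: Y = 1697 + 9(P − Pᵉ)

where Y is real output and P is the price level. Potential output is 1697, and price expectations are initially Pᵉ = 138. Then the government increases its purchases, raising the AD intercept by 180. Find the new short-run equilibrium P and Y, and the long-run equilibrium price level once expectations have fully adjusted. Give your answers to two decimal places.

Short run: P = 173.65, Y = 2017.82. Long run: P = 213.75.

AD shifts right: new AD is Y = 3407 − 8P. With Pᵉ = 138, SRAS is Y = 455 + 9P.
Short run: 3407 − 8P = 455 + 9P gives 2952 = 17P, so P = 173.65 and Y = 3407 − 8P = 2017.82.
Y = 2017.82 is above potential 1697; expectations adjust and SRAS shifts left until Y = 1697.
Long run: on the new AD curve, 1697 = 3407 − 8P gives P = 213.75.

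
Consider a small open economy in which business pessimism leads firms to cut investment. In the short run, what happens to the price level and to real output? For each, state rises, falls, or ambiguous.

This is a negative demand shock: AD shifts left.
Moving along the upward-sloping SRAS curve, P falls and Y falls.

Price level: falls; output: falls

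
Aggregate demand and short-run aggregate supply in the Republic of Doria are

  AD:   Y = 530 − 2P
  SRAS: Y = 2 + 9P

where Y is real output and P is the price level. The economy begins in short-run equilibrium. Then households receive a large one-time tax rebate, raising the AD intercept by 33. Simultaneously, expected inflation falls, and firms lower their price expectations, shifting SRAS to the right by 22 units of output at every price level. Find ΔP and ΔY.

ΔP = +1, ΔY = +31

After both shocks: AD is Y = 563 − 2P and SRAS is Y = 24 + 9P.
Setting them equal: 539 = 11P, so P = 49.
Y = 563 − 2·49 = 465.
Initially P = 48, Y = 434, so ΔP = +1 and ΔY = +31.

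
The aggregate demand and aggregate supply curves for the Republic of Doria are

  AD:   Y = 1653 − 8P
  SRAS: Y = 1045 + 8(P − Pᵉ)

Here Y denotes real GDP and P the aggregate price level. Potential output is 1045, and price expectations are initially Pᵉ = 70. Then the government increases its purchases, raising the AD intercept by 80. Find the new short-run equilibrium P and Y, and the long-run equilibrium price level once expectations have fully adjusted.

Short run: P = 78, Y = 1109. Long run: P = 86.

AD shifts right: new AD is Y = 1733 − 8P. With Pᵉ = 70, SRAS is Y = 485 + 8P.
Short run: 1733 − 8P = 485 + 8P gives 1248 = 16P, so P = 78 and Y = 1733 − 8·78 = 1109.
Y = 1109 is above potential 1045; expectations adjust and SRAS shifts left until Y = 1045.
Long run: on the new AD curve, 1045 = 1733 − 8P gives P = 86.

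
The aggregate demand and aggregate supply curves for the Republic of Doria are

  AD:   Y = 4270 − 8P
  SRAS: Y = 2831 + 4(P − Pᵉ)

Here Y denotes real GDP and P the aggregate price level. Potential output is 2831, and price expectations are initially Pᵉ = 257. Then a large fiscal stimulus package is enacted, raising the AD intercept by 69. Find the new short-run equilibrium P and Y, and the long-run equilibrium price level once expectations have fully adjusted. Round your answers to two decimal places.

Short run: P = 211.33, Y = 2648.33. Long run: P = 188.50.

AD shifts right: new AD is Y = 4339 − 8P. With Pᵉ = 257, SRAS is Y = 1803 + 4P.
Short run: 4339 − 8P = 1803 + 4P gives 2536 = 12P, so P = 211.33 and Y = 4339 − 8P = 2648.33.
Y = 2648.33 is below potential 2831; expectations adjust and SRAS shifts right until Y = 2831.
Long run: on the new AD curve, 2831 = 4339 − 8P gives P = 188.50.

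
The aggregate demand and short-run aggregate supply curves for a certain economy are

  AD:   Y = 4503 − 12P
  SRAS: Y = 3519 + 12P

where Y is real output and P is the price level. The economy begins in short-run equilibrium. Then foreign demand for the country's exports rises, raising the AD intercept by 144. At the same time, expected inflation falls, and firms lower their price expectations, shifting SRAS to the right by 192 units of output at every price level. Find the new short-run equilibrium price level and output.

P = 39, Y = 4179

After both shocks: AD is Y = 4647 − 12P and SRAS is Y = 3711 + 12P.
Setting them equal: 936 = 24P, so P = 39.
Y = 4647 − 12·39 = 4179.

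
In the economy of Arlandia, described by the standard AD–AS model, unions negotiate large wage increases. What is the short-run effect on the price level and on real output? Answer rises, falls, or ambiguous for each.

This is an adverse supply shock: SRAS shifts left.
Moving along the downward-sloping AD curve, P rises and Y falls.

Price level: rises; output: falls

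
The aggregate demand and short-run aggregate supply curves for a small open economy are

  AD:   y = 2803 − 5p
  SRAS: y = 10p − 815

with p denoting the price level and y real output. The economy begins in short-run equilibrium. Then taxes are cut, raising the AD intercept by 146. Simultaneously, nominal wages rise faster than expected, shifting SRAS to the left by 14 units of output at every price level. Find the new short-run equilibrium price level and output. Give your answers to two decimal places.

p = 251.87, y = 1689.67

After both shocks: AD is y = 2949 − 5p and SRAS is y = 10p − 829.
Setting them equal: 3778 = 15p, so p = 251.87.
Substituting into AD, y = 1689.67.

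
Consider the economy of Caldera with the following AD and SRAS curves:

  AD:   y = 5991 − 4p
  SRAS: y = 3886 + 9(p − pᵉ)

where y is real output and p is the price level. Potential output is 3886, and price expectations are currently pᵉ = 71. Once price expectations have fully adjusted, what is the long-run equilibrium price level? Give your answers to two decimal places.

Short run: with pᵉ = 71, SRAS is y = 3247 + 9p. Setting AD = SRAS gives 2744 = 13p, so p = 211.08 and y = 5991 − 4p = 5146.69.
Output 5146.69 is above potential 3886, so over time expected prices rise and SRAS shifts left until y returns to 3886.
Long run: y = 3886 on the AD curve gives 3886 = 5991 − 4p, so p = 526.25.

Long-run p = 526.25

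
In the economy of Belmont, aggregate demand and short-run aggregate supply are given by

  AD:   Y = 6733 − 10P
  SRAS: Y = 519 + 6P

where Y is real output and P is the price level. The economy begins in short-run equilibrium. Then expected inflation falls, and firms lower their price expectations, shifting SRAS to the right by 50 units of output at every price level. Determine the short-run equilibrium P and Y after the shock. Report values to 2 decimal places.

P = 385.25, Y = 2880.50

This is a positive supply shock: SRAS shifts right.
New SRAS: Y = 569 + 6P.
Set AD = SRAS: 6733 − 10P = 569 + 6P, so 6164 = 16P and P = 385.25.
Substituting into AD, Y = 2880.50.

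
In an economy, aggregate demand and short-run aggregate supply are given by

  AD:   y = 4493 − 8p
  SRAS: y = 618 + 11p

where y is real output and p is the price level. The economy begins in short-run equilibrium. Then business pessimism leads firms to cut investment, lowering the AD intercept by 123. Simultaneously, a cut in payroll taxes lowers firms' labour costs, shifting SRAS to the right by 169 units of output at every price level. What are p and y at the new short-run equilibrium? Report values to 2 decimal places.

p = 188.58, y = 2861.37

After both shocks: AD is y = 4370 − 8p and SRAS is y = 787 + 11p.
Setting them equal: 3583 = 19p, so p = 188.58.
Substituting into AD, y = 2861.37.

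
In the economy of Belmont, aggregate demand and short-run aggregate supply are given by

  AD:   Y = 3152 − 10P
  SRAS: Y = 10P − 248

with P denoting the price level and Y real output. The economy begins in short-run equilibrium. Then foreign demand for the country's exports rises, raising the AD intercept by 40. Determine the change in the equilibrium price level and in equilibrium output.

ΔP = +2, ΔY = +20

This is a positive demand shock: AD shifts right.
New AD: Y = 3192 − 10P.
Set AD = SRAS: 3192 − 10P = 10P − 248, so 3440 = 20P and P = 172.
Y = 3192 − 10·172 = 1472.
Initially P = 170, Y = 1452, so ΔP = +2 and ΔY = +20.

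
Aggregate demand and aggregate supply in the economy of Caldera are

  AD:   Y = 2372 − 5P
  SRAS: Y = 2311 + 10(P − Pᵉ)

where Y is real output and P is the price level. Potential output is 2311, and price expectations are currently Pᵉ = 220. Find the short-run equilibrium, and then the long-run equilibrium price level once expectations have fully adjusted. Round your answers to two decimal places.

Short run: with Pᵉ = 220, SRAS is Y = 111 + 10P. Setting AD = SRAS gives 2261 = 15P, so P = 150.73 and Y = 2372 − 5P = 1618.33.
Output 1618.33 is below potential 2311, so over time expected prices fall and SRAS shifts right until Y returns to 2311.
Long run: Y = 2311 on the AD curve gives 2311 = 2372 − 5P, so P = 12.20.

Short run: P = 150.73, Y = 1618.33. Long run: P = 12.20.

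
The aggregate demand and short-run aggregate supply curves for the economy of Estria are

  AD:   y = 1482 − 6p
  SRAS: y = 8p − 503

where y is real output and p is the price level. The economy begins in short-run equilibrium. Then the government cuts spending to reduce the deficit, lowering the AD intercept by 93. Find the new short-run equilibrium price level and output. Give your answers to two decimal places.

This is a negative demand shock: AD shifts left.
New AD: y = 1389 − 6p.
Set AD = SRAS: 1389 − 6p = 8p − 503, so 1892 = 14p and p = 135.14.
Substituting into AD, y = 578.14.

p = 135.14, y = 578.14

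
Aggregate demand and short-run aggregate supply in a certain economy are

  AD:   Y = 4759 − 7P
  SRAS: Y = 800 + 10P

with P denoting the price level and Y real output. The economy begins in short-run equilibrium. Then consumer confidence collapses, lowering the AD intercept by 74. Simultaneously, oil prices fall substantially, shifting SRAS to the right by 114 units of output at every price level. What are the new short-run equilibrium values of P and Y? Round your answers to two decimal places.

After both shocks: AD is Y = 4685 − 7P and SRAS is Y = 914 + 10P.
Setting them equal: 3771 = 17P, so P = 221.82.
Substituting into AD, Y = 3132.24.

P = 221.82, Y = 3132.24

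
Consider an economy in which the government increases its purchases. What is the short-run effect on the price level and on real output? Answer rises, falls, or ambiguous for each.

Price level: rises; output: rises

This is a positive demand shock: AD shifts right.
Moving along the upward-sloping SRAS curve, P rises and Y rises.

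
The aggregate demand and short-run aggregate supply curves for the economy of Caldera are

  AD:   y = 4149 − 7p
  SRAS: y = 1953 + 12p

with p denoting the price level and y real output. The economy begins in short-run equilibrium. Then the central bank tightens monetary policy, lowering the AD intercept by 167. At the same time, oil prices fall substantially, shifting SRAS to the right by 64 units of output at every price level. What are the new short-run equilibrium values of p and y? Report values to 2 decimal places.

After both shocks: AD is y = 3982 − 7p and SRAS is y = 2017 + 12p.
Setting them equal: 1965 = 19p, so p = 103.42.
Substituting into AD, y = 3258.05.

p = 103.42, y = 3258.05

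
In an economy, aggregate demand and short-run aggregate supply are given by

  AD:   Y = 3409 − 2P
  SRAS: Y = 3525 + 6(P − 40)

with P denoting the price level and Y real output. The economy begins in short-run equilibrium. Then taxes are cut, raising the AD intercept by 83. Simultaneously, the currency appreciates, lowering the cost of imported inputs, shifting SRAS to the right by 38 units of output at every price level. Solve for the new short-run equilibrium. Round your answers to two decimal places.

P = 21.13, Y = 3449.75

After both shocks: AD is Y = 3492 − 2P and SRAS is Y = 3323 + 6P.
Setting them equal: 169 = 8P, so P = 21.13.
Substituting into AD, Y = 3449.75.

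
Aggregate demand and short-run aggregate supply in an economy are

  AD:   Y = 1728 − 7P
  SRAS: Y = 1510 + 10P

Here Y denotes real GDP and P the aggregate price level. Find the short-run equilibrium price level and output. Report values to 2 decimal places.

P = 12.82, Y = 1638.24

Set AD = SRAS: 1728 − 7P = 1510 + 10P, so 218 = 17P and P = 12.82.
Substituting into AD, Y = 1728 − 7P = 1638.24.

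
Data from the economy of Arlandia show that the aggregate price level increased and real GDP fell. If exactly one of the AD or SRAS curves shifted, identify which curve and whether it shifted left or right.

P rose and Y fell. An AD shift moves P and Y in the same direction; an SRAS shift moves them in opposite directions.
Here P and Y moved in opposite directions, so the SRAS curve shifted.
Since Y fell, SRAS shifted left.

SRAS shifted left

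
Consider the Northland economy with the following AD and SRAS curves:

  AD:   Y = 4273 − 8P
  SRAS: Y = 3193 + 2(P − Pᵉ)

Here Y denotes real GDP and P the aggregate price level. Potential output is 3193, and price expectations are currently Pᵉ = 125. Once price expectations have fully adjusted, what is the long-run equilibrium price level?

Long-run P = 135

Short run: with Pᵉ = 125, SRAS is Y = 2943 + 2P. Setting AD = SRAS gives 1330 = 10P, so P = 133 and Y = 4273 − 8·133 = 3209.
Output 3209 is above potential 3193, so over time expected prices rise and SRAS shifts left until Y returns to 3193.
Long run: Y = 3193 on the AD curve gives 3193 = 4273 − 8P, so P = 135.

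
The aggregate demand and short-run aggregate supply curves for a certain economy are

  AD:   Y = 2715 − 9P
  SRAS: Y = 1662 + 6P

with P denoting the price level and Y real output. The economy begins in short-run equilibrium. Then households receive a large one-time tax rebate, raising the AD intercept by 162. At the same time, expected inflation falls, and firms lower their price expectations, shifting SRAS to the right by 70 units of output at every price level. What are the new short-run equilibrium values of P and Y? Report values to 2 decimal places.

After both shocks: AD is Y = 2877 − 9P and SRAS is Y = 1732 + 6P.
Setting them equal: 1145 = 15P, so P = 76.33.
Substituting into AD, Y = 2190.00.

P = 76.33, Y = 2190.00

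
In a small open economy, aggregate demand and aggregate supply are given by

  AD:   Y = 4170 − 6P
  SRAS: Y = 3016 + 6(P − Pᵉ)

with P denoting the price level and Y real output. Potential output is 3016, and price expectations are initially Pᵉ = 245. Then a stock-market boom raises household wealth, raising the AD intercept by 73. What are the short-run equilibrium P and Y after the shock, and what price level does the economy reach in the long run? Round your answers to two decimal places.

AD shifts right: new AD is Y = 4243 − 6P. With Pᵉ = 245, SRAS is Y = 1546 + 6P.
Short run: 4243 − 6P = 1546 + 6P gives 2697 = 12P, so P = 224.75 and Y = 4243 − 6P = 2894.50.
Y = 2894.50 is below potential 3016; expectations adjust and SRAS shifts right until Y = 3016.
Long run: on the new AD curve, 3016 = 4243 − 6P gives P = 204.50.

Short run: P = 224.75, Y = 2894.50. Long run: P = 204.50.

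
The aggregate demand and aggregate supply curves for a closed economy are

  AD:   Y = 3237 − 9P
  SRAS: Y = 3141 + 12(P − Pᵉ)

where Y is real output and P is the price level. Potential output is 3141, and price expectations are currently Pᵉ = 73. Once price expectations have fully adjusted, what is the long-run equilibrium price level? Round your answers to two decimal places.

Long-run P = 10.67

Short run: with Pᵉ = 73, SRAS is Y = 2265 + 12P. Setting AD = SRAS gives 972 = 21P, so P = 46.29 and Y = 3237 − 9P = 2820.43.
Output 2820.43 is below potential 3141, so over time expected prices fall and SRAS shifts right until Y returns to 3141.
Long run: Y = 3141 on the AD curve gives 3141 = 3237 − 9P, so P = 10.67.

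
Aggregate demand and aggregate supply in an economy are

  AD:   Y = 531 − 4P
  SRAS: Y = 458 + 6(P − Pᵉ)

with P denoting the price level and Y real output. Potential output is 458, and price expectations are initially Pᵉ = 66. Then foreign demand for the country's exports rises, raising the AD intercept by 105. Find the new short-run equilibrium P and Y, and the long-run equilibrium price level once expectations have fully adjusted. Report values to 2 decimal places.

AD shifts right: new AD is Y = 636 − 4P. With Pᵉ = 66, SRAS is Y = 62 + 6P.
Short run: 636 − 4P = 62 + 6P gives 574 = 10P, so P = 57.40 and Y = 636 − 4P = 406.40.
Y = 406.40 is below potential 458; expectations adjust and SRAS shifts right until Y = 458.
Long run: on the new AD curve, 458 = 636 − 4P gives P = 44.50.

Short run: P = 57.40, Y = 406.40. Long run: P = 44.50.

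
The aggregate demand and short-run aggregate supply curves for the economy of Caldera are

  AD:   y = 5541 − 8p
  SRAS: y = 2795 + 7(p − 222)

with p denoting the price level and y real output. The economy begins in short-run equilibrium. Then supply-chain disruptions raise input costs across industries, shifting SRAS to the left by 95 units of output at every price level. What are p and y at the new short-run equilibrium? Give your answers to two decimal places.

p = 293.00, y = 3197.00

This is a negative supply shock: SRAS shifts left.
New SRAS: y = 1146 + 7p.
Set AD = SRAS: 5541 − 8p = 1146 + 7p, so 4395 = 15p and p = 293.00.
Substituting into AD, y = 3197.00.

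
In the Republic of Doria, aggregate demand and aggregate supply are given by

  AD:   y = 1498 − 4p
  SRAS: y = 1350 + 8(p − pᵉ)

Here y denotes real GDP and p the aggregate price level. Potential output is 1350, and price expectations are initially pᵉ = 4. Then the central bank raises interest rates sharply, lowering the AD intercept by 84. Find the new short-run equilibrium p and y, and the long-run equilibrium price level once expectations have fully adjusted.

AD shifts left: new AD is y = 1414 − 4p. With pᵉ = 4, SRAS is y = 1318 + 8p.
Short run: 1414 − 4p = 1318 + 8p gives 96 = 12p, so p = 8 and y = 1414 − 4·8 = 1382.
y = 1382 is above potential 1350; expectations adjust and SRAS shifts left until y = 1350.
Long run: on the new AD curve, 1350 = 1414 − 4p gives p = 16.

Short run: p = 8, y = 1382. Long run: p = 16.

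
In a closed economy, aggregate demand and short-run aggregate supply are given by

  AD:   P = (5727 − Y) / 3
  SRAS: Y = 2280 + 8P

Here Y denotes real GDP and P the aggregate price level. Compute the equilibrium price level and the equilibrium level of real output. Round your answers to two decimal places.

Rearrange AD to Y = 5727 − 3P.
Set AD = SRAS: 5727 − 3P = 2280 + 8P, so 3447 = 11P and P = 313.36.
Substituting into AD, Y = 5727 − 3P = 4786.91.

P = 313.36, Y = 4786.91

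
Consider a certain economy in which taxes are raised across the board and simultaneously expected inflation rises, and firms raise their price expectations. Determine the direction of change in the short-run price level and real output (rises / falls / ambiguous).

The first event is a negative demand shock: AD shifts left, which by itself pushes P down and Y down.
The second is an adverse supply shock: SRAS shifts left, which by itself pushes P up and Y down.
The two shocks push P in opposite directions, so the effect on P is ambiguous. Both shocks push Y down, so Y falls.

Price level: ambiguous; output: falls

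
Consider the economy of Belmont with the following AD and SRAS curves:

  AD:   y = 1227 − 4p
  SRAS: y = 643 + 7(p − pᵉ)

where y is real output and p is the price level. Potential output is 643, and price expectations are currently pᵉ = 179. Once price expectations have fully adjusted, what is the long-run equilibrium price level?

Long-run p = 146

Short run: with pᵉ = 179, SRAS is y = 7p − 610. Setting AD = SRAS gives 1837 = 11p, so p = 167 and y = 1227 − 4·167 = 559.
Output 559 is below potential 643, so over time expected prices fall and SRAS shifts right until y returns to 643.
Long run: y = 643 on the AD curve gives 643 = 1227 − 4p, so p = 146.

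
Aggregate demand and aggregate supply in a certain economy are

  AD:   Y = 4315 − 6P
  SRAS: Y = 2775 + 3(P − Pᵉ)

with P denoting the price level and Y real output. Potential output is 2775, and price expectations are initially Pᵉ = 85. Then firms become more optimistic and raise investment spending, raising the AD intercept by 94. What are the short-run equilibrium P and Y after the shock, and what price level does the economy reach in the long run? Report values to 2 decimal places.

Short run: P = 209.89, Y = 3149.67. Long run: P = 272.33.

AD shifts right: new AD is Y = 4409 − 6P. With Pᵉ = 85, SRAS is Y = 2520 + 3P.
Short run: 4409 − 6P = 2520 + 3P gives 1889 = 9P, so P = 209.89 and Y = 4409 − 6P = 3149.67.
Y = 3149.67 is above potential 2775; expectations adjust and SRAS shifts left until Y = 2775.
Long run: on the new AD curve, 2775 = 4409 − 6P gives P = 272.33.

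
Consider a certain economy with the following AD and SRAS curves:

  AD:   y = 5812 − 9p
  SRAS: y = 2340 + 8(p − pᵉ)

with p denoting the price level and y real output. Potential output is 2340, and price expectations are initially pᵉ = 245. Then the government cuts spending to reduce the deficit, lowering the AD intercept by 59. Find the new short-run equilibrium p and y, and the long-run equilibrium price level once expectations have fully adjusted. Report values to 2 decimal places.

Short run: p = 316.06, y = 2908.47. Long run: p = 379.22.

AD shifts left: new AD is y = 5753 − 9p. With pᵉ = 245, SRAS is y = 380 + 8p.
Short run: 5753 − 9p = 380 + 8p gives 5373 = 17p, so p = 316.06 and y = 5753 − 9p = 2908.47.
y = 2908.47 is above potential 2340; expectations adjust and SRAS shifts left until y = 2340.
Long run: on the new AD curve, 2340 = 5753 − 9p gives p = 379.22.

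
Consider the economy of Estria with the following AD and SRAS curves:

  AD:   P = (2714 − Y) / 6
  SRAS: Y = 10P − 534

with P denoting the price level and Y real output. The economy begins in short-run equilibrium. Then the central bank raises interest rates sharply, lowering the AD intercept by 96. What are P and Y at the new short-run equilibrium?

This is a negative demand shock: AD shifts left.
New AD: Y = 2618 − 6P.
Set AD = SRAS: 2618 − 6P = 10P − 534, so 3152 = 16P and P = 197.
Y = 2618 − 6·197 = 1436.

P = 197, Y = 1436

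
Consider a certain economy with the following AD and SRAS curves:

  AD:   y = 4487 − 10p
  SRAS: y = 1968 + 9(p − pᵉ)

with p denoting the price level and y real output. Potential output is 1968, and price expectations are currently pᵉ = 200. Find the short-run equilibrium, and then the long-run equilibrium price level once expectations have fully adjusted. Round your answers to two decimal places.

Short run: with pᵉ = 200, SRAS is y = 168 + 9p. Setting AD = SRAS gives 4319 = 19p, so p = 227.32 and y = 4487 − 10p = 2213.84.
Output 2213.84 is above potential 1968, so over time expected prices rise and SRAS shifts left until y returns to 1968.
Long run: y = 1968 on the AD curve gives 1968 = 4487 − 10p, so p = 251.90.

Short run: p = 227.32, y = 2213.84. Long run: p = 251.90.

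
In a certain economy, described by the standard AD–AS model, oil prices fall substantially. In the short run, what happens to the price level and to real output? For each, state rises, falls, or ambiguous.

This is a favourable supply shock: SRAS shifts right.
Moving along the downward-sloping AD curve, P falls and Y rises.

Price level: falls; output: rises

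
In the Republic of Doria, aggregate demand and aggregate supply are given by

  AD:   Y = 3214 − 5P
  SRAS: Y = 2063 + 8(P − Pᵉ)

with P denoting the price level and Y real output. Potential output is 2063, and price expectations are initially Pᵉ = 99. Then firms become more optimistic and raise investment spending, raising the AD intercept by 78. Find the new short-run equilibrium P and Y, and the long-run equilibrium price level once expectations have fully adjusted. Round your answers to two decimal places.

Short run: P = 155.46, Y = 2514.69. Long run: P = 245.80.

AD shifts right: new AD is Y = 3292 − 5P. With Pᵉ = 99, SRAS is Y = 1271 + 8P.
Short run: 3292 − 5P = 1271 + 8P gives 2021 = 13P, so P = 155.46 and Y = 3292 − 5P = 2514.69.
Y = 2514.69 is above potential 2063; expectations adjust and SRAS shifts left until Y = 2063.
Long run: on the new AD curve, 2063 = 3292 − 5P gives P = 245.80.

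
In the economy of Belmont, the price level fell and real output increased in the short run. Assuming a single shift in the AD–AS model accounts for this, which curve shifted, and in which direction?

P fell and Y rose. An AD shift moves P and Y in the same direction; an SRAS shift moves them in opposite directions.
Here P and Y moved in opposite directions, so the SRAS curve shifted.
Since Y rose, SRAS shifted right.

SRAS shifted right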